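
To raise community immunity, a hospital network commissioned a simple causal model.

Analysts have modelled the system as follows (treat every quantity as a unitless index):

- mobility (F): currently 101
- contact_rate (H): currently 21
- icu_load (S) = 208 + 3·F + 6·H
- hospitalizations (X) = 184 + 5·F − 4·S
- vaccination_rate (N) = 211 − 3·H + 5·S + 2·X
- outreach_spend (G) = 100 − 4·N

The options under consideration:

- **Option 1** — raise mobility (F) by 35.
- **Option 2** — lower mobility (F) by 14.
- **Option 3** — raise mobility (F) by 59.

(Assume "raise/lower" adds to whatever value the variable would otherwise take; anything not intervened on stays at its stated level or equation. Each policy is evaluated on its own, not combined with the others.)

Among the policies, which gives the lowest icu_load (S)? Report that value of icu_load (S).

Option 1 (F + 35):
  F = 101 + 35 = 136
  H = 21
  S = 208 + 3·136 + 6·21 = 742
Option 2 (F − 14):
  F = 101 − 14 = 87
  H = 21
  S = 208 + 3·87 + 6·21 = 595
Option 3 (F + 59):
  F = 101 + 59 = 160
  H = 21
  S = 208 + 3·160 + 6·21 = 814
Comparing — Option 1: S=742, Option 2: S=595, Option 3: S=814. Lowest is 595 (Option 2).

595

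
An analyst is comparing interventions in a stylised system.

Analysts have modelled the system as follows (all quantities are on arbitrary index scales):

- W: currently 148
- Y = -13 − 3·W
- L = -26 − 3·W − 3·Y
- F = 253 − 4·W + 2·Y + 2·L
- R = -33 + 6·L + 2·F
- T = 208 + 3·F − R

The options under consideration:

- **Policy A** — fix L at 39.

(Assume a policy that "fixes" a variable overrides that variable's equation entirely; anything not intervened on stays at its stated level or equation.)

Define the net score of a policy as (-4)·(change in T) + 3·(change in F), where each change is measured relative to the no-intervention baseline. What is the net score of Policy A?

Baseline:
  W = 148
  Y = -13 − 3·148 = -457
  L = -26 − 3·148 − 3·(-457) = 901
  F = 253 − 4·148 + 2·(-457) + 2·901 = 549
  R = -33 + 6·901 + 2·549 = 6471
  T = 208 + 3·549 − 6471 = -4616
Policy A (L := 39):
  W = 148
  Y = -13 − 3·148 = -457
  L = 39
  F = 253 − 4·148 + 2·(-457) + 2·39 = -1175
  R = -33 + 6·39 + 2·(-1175) = -2149
  T = 208 + 3·(-1175) − (-2149) = -1168
ΔT = -1168 − (-4616) = 3448; ΔF = -1175 − 549 = -1724
Score = (-4)·3448 + 3·(-1724) = -18964

-18964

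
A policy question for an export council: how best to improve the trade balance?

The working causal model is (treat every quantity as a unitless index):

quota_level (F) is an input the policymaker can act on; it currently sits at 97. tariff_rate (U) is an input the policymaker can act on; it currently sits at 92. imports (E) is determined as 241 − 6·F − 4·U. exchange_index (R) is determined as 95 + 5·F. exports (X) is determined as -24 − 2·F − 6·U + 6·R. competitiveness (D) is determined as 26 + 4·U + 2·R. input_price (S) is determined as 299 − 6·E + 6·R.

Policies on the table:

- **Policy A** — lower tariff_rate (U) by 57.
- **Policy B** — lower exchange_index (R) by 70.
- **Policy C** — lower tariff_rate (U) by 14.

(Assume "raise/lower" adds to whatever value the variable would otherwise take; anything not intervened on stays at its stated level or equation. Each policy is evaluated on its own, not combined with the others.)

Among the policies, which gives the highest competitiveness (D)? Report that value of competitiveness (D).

1498

Policy A (U − 57):
  F = 97
  U = 92 − 57 = 35
  R = 95 + 5·97 = 580
  D = 26 + 4·35 + 2·580 = 1326
Policy B (R − 70):
  F = 97
  U = 92
  R = 95 + 5·97 (−70 from intervention) = 510
  D = 26 + 4·92 + 2·510 = 1414
Policy C (U − 14):
  F = 97
  U = 92 − 14 = 78
  R = 95 + 5·97 = 580
  D = 26 + 4·78 + 2·580 = 1498
Comparing — Policy A: D=1326, Policy B: D=1414, Policy C: D=1498. Highest is 1498 (Policy C).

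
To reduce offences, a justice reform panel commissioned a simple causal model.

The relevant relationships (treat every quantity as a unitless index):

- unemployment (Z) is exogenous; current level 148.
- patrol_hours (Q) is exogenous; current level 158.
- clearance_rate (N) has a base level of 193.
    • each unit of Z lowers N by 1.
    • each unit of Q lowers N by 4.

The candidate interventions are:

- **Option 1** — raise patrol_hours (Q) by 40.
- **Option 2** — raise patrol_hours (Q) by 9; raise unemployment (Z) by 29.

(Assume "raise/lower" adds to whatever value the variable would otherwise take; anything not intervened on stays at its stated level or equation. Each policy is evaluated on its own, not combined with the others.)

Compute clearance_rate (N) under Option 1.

-747

Option 1 (Q + 40):
  Z = 148
  Q = 158 + 40 = 198
  N = 193 − 148 − 4·198 = -747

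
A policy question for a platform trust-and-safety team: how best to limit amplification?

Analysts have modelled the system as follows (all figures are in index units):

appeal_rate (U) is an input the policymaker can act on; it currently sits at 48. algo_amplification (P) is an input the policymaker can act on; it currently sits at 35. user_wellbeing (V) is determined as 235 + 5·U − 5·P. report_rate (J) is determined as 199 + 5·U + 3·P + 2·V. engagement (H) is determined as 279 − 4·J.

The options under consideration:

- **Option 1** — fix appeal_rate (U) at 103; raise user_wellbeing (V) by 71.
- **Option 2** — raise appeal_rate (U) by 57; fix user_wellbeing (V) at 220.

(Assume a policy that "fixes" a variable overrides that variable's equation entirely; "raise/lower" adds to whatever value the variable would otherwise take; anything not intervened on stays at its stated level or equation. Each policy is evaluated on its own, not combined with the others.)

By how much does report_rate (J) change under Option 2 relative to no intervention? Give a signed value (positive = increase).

Baseline:
  U = 48
  P = 35
  V = 235 + 5·48 − 5·35 = 300
  J = 199 + 5·48 + 3·35 + 2·300 = 1144
Option 2 (U + 57, V := 220):
  U = 48 + 57 = 105
  P = 35
  V = 220
  J = 199 + 5·105 + 3·35 + 2·220 = 1269
Change in J: 1269 − 1144 = 125

125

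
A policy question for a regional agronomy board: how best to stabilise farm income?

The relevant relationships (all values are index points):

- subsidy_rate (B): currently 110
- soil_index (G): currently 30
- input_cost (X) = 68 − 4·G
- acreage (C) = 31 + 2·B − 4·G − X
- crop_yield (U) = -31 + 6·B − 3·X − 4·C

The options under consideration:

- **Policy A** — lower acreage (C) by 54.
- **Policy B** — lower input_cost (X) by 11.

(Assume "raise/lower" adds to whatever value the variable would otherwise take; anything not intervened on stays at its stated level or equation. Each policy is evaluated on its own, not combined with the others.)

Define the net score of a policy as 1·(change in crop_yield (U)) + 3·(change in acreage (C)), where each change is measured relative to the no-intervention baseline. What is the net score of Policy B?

Baseline:
  B = 110
  G = 30
  X = 68 − 4·30 = -52
  C = 31 + 2·110 − 4·30 − (-52) = 183
  U = -31 + 6·110 − 3·(-52) − 4·183 = 53
Policy B (X − 11):
  B = 110
  G = 30
  X = 68 − 4·30 (−11 from intervention) = -63
  C = 31 + 2·110 − 4·30 − (-63) = 194
  U = -31 + 6·110 − 3·(-63) − 4·194 = 42
ΔU = 42 − 53 = -11; ΔC = 194 − 183 = 11
Score = 1·(-11) + 3·11 = 22

22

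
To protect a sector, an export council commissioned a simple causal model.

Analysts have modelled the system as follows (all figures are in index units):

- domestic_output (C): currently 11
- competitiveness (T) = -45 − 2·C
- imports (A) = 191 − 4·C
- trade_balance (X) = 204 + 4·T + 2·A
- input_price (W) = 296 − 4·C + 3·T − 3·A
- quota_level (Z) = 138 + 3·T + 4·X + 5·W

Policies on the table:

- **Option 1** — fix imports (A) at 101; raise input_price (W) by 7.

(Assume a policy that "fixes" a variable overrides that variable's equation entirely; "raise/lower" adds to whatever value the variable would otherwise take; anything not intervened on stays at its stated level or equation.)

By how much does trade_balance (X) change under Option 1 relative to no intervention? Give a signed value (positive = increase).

-92

Baseline:
  C = 11
  T = -45 − 2·11 = -67
  A = 191 − 4·11 = 147
  X = 204 + 4·(-67) + 2·147 = 230
Option 1 (A := 101, W + 7):
  C = 11
  T = -45 − 2·11 = -67
  A = 101
  X = 204 + 4·(-67) + 2·101 = 138
Change in X: 138 − 230 = -92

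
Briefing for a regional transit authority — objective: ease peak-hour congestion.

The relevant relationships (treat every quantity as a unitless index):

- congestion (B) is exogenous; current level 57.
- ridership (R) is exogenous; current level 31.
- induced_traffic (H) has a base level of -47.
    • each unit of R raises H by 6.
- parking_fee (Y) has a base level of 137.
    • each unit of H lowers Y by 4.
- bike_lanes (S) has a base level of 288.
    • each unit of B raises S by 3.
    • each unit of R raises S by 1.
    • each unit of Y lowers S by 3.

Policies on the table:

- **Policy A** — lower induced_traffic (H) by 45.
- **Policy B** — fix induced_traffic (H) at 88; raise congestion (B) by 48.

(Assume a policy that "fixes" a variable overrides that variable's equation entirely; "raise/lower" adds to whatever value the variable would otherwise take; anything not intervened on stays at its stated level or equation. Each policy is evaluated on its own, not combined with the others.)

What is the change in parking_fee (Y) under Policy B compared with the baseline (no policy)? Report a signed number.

204

Baseline:
  R = 31
  H = -47 + 6·31 = 139
  Y = 137 − 4·139 = -419
Policy B (H := 88, B + 48):
  R = 31
  H = 88
  Y = 137 − 4·88 = -215
Change in Y: -215 − (-419) = 204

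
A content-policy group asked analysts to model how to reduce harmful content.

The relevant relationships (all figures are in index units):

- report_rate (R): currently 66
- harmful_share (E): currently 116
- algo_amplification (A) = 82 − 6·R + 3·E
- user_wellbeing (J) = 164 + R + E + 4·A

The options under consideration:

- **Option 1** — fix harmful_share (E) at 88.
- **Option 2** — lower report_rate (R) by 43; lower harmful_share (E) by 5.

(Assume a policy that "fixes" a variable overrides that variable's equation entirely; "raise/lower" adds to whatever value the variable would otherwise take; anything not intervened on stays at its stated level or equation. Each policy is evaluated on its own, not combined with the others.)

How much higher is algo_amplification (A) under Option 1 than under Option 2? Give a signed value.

Option 1 (E := 88):
  R = 66
  E = 88
  A = 82 − 6·66 + 3·88 = -50
Option 2 (R − 43, E − 5):
  R = 66 − 43 = 23
  E = 116 − 5 = 111
  A = 82 − 6·23 + 3·111 = 277
A: -50 − 277 = -327

-327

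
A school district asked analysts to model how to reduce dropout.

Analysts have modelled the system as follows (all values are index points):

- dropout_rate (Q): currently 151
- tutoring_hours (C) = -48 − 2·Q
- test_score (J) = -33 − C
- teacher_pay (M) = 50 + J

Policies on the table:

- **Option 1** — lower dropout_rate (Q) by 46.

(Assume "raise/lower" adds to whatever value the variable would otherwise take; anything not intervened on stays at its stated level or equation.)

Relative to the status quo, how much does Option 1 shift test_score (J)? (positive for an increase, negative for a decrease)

Baseline:
  Q = 151
  C = -48 − 2·151 = -350
  J = -33 − (-350) = 317
Option 1 (Q − 46):
  Q = 151 − 46 = 105
  C = -48 − 2·105 = -258
  J = -33 − (-258) = 225
Change in J: 225 − 317 = -92

-92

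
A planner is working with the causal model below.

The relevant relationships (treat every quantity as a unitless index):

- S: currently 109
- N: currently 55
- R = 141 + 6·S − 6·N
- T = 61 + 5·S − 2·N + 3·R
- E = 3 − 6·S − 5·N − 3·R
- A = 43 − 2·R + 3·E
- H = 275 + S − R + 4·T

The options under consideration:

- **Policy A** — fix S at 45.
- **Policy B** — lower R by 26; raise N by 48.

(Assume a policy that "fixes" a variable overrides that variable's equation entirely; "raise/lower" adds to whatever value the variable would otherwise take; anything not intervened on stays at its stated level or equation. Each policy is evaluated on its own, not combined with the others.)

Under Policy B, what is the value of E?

Policy B (R − 26, N + 48):
  S = 109
  N = 55 + 48 = 103
  R = 141 + 6·109 − 6·103 (−26 from intervention) = 151
  E = 3 − 6·109 − 5·103 − 3·151 = -1619

-1619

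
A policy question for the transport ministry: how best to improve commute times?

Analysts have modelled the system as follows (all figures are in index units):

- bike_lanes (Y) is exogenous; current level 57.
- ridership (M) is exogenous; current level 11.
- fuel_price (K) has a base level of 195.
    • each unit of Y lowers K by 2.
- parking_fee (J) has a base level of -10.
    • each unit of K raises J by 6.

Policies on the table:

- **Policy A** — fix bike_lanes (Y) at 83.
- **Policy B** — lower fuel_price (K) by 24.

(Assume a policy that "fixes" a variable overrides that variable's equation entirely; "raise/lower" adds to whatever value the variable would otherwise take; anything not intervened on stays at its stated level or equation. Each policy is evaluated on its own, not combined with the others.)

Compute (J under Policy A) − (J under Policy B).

Policy A (Y := 83):
  Y = 83
  K = 195 − 2·83 = 29
  J = -10 + 6·29 = 164
Policy B (K − 24):
  Y = 57
  K = 195 − 2·57 (−24 from intervention) = 57
  J = -10 + 6·57 = 332
J: 164 − 332 = -168

-168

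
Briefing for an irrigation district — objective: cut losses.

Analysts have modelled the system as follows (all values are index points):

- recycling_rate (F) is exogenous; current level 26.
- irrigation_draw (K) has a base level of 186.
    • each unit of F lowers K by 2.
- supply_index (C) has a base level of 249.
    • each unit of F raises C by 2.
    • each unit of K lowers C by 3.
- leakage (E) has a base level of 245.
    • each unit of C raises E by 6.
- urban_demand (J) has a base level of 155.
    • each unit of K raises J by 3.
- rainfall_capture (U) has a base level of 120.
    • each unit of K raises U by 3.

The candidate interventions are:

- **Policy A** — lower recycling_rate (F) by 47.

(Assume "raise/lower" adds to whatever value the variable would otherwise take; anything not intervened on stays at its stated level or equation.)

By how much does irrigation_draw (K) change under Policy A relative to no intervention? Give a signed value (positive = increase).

94

Baseline:
  F = 26
  K = 186 − 2·26 = 134
Policy A (F − 47):
  F = 26 − 47 = -21
  K = 186 − 2·(-21) = 228
Change in K: 228 − 134 = 94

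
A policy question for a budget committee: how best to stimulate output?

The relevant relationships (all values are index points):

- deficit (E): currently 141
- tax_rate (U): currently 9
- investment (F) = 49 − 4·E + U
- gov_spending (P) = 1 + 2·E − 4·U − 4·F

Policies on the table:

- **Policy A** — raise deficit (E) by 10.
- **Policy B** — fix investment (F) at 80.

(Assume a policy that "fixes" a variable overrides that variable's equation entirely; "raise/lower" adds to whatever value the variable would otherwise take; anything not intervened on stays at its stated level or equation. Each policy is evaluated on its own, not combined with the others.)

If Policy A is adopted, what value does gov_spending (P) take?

2451

Policy A (E + 10):
  E = 141 + 10 = 151
  U = 9
  F = 49 − 4·151 + 9 = -546
  P = 1 + 2·151 − 4·9 − 4·(-546) = 2451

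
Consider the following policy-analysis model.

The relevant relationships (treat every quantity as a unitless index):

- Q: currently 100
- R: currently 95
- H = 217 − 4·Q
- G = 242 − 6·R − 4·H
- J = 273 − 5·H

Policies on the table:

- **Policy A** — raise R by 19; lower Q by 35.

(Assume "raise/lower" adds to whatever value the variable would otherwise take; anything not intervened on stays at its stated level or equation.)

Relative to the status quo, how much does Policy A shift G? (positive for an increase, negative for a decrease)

Baseline:
  Q = 100
  R = 95
  H = 217 − 4·100 = -183
  G = 242 − 6·95 − 4·(-183) = 404
Policy A (R + 19, Q − 35):
  Q = 100 − 35 = 65
  R = 95 + 19 = 114
  H = 217 − 4·65 = -43
  G = 242 − 6·114 − 4·(-43) = -270
Change in G: -270 − 404 = -674

-674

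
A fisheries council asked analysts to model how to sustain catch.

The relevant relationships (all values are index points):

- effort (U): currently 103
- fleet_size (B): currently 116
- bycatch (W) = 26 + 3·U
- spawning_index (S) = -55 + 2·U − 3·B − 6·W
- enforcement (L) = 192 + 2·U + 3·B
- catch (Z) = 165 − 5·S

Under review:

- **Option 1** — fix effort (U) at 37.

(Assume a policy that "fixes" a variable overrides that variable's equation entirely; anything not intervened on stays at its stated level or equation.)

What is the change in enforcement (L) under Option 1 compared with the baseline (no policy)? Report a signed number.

Baseline:
  U = 103
  B = 116
  L = 192 + 2·103 + 3·116 = 746
Option 1 (U := 37):
  U = 37
  B = 116
  L = 192 + 2·37 + 3·116 = 614
Change in L: 614 − 746 = -132

-132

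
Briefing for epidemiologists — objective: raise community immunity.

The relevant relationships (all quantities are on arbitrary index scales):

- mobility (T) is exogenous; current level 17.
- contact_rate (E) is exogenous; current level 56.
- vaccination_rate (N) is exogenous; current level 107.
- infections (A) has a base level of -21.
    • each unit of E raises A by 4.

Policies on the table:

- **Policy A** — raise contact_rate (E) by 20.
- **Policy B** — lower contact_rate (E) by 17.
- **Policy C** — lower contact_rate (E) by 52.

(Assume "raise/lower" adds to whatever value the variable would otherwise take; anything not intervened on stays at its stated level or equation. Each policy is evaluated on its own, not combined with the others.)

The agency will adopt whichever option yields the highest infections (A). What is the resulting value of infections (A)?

283

Policy A (E + 20):
  E = 56 + 20 = 76
  A = -21 + 4·76 = 283
Policy B (E − 17):
  E = 56 − 17 = 39
  A = -21 + 4·39 = 135
Policy C (E − 52):
  E = 56 − 52 = 4
  A = -21 + 4·4 = -5
Comparing — Policy A: A=283, Policy B: A=135, Policy C: A=-5. Highest is 283 (Policy A).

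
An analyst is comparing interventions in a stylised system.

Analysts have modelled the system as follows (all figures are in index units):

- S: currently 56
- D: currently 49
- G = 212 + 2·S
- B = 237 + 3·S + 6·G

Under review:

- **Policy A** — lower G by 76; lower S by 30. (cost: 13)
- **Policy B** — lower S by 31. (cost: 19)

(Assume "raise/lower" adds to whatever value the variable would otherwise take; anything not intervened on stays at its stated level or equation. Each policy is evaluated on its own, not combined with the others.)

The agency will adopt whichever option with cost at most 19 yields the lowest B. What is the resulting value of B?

1443

Policy A (G − 76, S − 30):
  S = 56 − 30 = 26
  G = 212 + 2·26 (−76 from intervention) = 188
  B = 237 + 3·26 + 6·188 = 1443
Policy B (S − 31):
  S = 56 − 31 = 25
  G = 212 + 2·25 = 262
  B = 237 + 3·25 + 6·262 = 1884
Comparing — Policy A: B=1443, Policy B: B=1884. Lowest is 1443 (Policy A).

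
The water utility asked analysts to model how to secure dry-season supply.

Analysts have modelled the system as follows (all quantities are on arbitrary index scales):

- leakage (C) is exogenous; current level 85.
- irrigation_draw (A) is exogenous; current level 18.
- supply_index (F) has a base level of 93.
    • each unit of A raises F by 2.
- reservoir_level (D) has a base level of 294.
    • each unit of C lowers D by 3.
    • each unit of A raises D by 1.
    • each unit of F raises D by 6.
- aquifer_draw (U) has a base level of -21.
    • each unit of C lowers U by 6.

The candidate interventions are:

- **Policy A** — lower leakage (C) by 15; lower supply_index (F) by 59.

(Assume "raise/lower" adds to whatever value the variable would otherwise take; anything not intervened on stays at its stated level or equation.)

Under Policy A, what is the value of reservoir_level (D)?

522

Policy A (C − 15, F − 59):
  C = 85 − 15 = 70
  A = 18
  F = 93 + 2·18 (−59 from intervention) = 70
  D = 294 − 3·70 + 18 + 6·70 = 522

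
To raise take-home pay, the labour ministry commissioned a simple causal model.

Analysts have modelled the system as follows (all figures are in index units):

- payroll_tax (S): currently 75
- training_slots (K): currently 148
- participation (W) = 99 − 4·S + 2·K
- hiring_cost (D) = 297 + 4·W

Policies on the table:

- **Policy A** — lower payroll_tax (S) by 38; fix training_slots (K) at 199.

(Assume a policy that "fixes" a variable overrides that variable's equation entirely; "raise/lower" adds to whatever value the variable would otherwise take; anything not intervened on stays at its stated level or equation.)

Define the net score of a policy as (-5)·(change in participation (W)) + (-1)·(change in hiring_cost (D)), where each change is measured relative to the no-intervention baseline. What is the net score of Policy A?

-2286

Baseline:
  S = 75
  K = 148
  W = 99 − 4·75 + 2·148 = 95
  D = 297 + 4·95 = 677
Policy A (S − 38, K := 199):
  S = 75 − 38 = 37
  K = 199
  W = 99 − 4·37 + 2·199 = 349
  D = 297 + 4·349 = 1693
ΔW = 349 − 95 = 254; ΔD = 1693 − 677 = 1016
Score = (-5)·254 + (-1)·1016 = -2286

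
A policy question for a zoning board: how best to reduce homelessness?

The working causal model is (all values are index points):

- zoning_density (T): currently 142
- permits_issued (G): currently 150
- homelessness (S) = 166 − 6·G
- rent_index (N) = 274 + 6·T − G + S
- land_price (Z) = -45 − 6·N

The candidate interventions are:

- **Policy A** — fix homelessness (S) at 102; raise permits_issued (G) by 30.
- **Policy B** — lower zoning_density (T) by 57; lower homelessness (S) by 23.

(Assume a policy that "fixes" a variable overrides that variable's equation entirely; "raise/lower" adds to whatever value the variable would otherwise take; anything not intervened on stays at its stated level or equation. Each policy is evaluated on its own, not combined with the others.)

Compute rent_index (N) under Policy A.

1048

Policy A (S := 102, G + 30):
  T = 142
  G = 150 + 30 = 180
  S = 102
  N = 274 + 6·142 − 180 + 102 = 1048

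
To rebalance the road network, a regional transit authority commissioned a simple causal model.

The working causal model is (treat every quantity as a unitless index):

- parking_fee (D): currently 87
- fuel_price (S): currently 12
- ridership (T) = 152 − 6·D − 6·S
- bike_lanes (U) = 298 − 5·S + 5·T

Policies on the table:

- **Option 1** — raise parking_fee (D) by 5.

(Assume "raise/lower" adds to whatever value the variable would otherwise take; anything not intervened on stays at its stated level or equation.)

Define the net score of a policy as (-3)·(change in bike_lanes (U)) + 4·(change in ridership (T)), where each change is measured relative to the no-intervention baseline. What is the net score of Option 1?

Baseline:
  D = 87
  S = 12
  T = 152 − 6·87 − 6·12 = -442
  U = 298 − 5·12 + 5·(-442) = -1972
Option 1 (D + 5):
  D = 87 + 5 = 92
  S = 12
  T = 152 − 6·92 − 6·12 = -472
  U = 298 − 5·12 + 5·(-472) = -2122
ΔU = -2122 − (-1972) = -150; ΔT = -472 − (-442) = -30
Score = (-3)·(-150) + 4·(-30) = 330

330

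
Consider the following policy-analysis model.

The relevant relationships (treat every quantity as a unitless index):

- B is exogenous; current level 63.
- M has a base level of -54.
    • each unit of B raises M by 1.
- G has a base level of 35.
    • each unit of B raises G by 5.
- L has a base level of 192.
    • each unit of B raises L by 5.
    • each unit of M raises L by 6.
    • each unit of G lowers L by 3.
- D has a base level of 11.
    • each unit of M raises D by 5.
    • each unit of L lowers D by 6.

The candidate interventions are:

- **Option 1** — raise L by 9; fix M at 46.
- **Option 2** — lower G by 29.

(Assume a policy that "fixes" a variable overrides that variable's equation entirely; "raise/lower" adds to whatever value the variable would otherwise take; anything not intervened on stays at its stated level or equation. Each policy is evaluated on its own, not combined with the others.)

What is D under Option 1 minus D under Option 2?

Option 1 (L + 9, M := 46):
  B = 63
  M = 46
  G = 35 + 5·63 = 350
  L = 192 + 5·63 + 6·46 − 3·350 (+9 from intervention) = -258
  D = 11 + 5·46 − 6·(-258) = 1789
Option 2 (G − 29):
  B = 63
  M = -54 + 63 = 9
  G = 35 + 5·63 (−29 from intervention) = 321
  L = 192 + 5·63 + 6·9 − 3·321 = -402
  D = 11 + 5·9 − 6·(-402) = 2468
D: 1789 − 2468 = -679

-679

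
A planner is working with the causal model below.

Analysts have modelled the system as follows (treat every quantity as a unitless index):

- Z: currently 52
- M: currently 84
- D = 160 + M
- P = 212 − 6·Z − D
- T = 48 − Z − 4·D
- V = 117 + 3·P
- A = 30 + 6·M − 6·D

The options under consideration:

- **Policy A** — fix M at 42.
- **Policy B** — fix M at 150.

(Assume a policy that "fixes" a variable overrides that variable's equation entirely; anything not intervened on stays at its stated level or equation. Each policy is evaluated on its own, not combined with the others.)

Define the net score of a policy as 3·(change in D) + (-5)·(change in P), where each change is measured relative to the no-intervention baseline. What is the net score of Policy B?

Baseline:
  Z = 52
  M = 84
  D = 160 + 84 = 244
  P = 212 − 6·52 − 244 = -344
Policy B (M := 150):
  Z = 52
  M = 150
  D = 160 + 150 = 310
  P = 212 − 6·52 − 310 = -410
ΔD = 310 − 244 = 66; ΔP = -410 − (-344) = -66
Score = 3·66 + (-5)·(-66) = 528

528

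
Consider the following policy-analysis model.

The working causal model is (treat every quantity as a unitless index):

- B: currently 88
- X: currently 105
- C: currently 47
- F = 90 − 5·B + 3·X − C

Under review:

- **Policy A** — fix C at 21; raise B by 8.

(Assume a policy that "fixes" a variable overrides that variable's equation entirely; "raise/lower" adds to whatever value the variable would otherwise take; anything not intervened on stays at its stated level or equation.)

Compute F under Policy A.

Policy A (C := 21, B + 8):
  B = 88 + 8 = 96
  X = 105
  C = 21
  F = 90 − 5·96 + 3·105 − 21 = -96

-96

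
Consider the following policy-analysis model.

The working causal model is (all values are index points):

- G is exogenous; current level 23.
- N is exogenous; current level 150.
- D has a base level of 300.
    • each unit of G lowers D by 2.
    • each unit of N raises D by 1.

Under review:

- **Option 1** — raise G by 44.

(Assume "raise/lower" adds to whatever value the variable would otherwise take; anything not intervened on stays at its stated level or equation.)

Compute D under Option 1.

316

Option 1 (G + 44):
  G = 23 + 44 = 67
  N = 150
  D = 300 − 2·67 + 150 = 316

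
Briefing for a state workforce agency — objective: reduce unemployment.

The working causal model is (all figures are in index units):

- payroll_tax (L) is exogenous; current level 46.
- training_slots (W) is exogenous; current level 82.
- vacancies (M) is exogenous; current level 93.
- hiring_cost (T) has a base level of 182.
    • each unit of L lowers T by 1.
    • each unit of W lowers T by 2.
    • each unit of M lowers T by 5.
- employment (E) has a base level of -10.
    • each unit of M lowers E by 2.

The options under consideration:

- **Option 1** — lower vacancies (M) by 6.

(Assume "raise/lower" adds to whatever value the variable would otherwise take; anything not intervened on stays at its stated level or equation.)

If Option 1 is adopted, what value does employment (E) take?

-184

Option 1 (M − 6):
  M = 93 − 6 = 87
  E = -10 − 2·87 = -184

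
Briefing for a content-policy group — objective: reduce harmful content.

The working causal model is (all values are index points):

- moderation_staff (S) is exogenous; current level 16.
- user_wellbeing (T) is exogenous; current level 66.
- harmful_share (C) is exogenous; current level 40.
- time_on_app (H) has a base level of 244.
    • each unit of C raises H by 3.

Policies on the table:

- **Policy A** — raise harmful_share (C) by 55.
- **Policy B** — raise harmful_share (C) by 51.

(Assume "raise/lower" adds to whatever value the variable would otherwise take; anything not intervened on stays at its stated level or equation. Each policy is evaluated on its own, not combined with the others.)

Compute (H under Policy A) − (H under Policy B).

12

Policy A (C + 55):
  C = 40 + 55 = 95
  H = 244 + 3·95 = 529
Policy B (C + 51):
  C = 40 + 51 = 91
  H = 244 + 3·91 = 517
H: 529 − 517 = 12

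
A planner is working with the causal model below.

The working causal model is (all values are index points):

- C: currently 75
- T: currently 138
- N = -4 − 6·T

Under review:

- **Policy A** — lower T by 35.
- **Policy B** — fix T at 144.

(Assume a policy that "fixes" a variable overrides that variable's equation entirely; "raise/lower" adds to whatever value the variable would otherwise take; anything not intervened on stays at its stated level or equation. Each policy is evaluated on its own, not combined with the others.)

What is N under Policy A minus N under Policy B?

Policy A (T − 35):
  T = 138 − 35 = 103
  N = -4 − 6·103 = -622
Policy B (T := 144):
  T = 144
  N = -4 − 6·144 = -868
N: -622 − (-868) = 246

246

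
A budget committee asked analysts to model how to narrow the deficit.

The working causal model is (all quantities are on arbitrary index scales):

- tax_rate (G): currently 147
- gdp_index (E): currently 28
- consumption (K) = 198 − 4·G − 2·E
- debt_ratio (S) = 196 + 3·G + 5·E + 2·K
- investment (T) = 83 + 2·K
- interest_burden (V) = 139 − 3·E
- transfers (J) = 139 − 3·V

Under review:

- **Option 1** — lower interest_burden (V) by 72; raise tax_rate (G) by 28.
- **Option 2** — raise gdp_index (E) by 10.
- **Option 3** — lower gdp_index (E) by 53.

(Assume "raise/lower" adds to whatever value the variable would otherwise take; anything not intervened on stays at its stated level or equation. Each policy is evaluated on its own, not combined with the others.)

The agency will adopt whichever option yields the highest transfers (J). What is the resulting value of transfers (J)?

190

Option 1 (V − 72, G + 28):
  E = 28
  V = 139 − 3·28 (−72 from intervention) = -17
  J = 139 − 3·(-17) = 190
Option 2 (E + 10):
  E = 28 + 10 = 38
  V = 139 − 3·38 = 25
  J = 139 − 3·25 = 64
Option 3 (E − 53):
  E = 28 − 53 = -25
  V = 139 − 3·(-25) = 214
  J = 139 − 3·214 = -503
Comparing — Option 1: J=190, Option 2: J=64, Option 3: J=-503. Highest is 190 (Option 1).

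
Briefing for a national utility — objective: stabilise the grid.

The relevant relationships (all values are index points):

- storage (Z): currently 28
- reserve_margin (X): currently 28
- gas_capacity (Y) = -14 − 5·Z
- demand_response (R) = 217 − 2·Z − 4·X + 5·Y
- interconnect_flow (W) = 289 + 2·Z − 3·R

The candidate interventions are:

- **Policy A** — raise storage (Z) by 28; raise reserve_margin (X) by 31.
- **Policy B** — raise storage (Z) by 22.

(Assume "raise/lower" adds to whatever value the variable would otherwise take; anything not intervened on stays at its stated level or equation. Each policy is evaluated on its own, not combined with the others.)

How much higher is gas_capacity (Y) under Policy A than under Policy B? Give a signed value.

Policy A (Z + 28, X + 31):
  Z = 28 + 28 = 56
  Y = -14 − 5·56 = -294
Policy B (Z + 22):
  Z = 28 + 22 = 50
  Y = -14 − 5·50 = -264
Y: -294 − (-264) = -30

-30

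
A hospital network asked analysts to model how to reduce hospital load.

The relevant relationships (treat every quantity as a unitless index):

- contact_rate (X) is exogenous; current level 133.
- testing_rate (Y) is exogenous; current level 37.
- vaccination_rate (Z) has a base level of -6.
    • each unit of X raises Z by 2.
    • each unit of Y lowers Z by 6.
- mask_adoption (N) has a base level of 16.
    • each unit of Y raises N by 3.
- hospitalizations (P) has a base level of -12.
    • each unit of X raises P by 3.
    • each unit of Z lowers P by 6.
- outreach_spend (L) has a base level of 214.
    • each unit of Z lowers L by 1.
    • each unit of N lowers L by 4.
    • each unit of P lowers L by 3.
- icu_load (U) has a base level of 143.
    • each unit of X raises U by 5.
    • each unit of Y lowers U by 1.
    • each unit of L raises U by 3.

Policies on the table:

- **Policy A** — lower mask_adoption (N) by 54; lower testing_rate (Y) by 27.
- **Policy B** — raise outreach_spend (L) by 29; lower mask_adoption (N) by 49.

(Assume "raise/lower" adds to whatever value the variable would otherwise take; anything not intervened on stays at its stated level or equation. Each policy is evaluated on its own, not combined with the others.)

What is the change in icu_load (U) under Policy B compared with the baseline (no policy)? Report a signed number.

675

Baseline:
  X = 133
  Y = 37
  Z = -6 + 2·133 − 6·37 = 38
  N = 16 + 3·37 = 127
  P = -12 + 3·133 − 6·38 = 159
  L = 214 − 38 − 4·127 − 3·159 = -809
  U = 143 + 5·133 − 37 + 3·(-809) = -1656
Policy B (L + 29, N − 49):
  X = 133
  Y = 37
  Z = -6 + 2·133 − 6·37 = 38
  N = 16 + 3·37 (−49 from intervention) = 78
  P = -12 + 3·133 − 6·38 = 159
  L = 214 − 38 − 4·78 − 3·159 (+29 from intervention) = -584
  U = 143 + 5·133 − 37 + 3·(-584) = -981
Change in U: -981 − (-1656) = 675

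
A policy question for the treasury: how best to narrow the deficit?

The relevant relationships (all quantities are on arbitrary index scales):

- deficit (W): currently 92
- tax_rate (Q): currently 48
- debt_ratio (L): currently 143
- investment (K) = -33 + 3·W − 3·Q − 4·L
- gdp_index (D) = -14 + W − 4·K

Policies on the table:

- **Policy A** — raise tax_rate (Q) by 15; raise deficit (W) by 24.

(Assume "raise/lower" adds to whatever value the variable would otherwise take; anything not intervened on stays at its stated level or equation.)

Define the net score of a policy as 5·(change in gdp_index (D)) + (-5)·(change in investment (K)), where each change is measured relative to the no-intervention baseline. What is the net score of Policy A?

Baseline:
  W = 92
  Q = 48
  L = 143
  K = -33 + 3·92 − 3·48 − 4·143 = -473
  D = -14 + 92 − 4·(-473) = 1970
Policy A (Q + 15, W + 24):
  W = 92 + 24 = 116
  Q = 48 + 15 = 63
  L = 143
  K = -33 + 3·116 − 3·63 − 4·143 = -446
  D = -14 + 116 − 4·(-446) = 1886
ΔD = 1886 − 1970 = -84; ΔK = -446 − (-473) = 27
Score = 5·(-84) + (-5)·27 = -555

-555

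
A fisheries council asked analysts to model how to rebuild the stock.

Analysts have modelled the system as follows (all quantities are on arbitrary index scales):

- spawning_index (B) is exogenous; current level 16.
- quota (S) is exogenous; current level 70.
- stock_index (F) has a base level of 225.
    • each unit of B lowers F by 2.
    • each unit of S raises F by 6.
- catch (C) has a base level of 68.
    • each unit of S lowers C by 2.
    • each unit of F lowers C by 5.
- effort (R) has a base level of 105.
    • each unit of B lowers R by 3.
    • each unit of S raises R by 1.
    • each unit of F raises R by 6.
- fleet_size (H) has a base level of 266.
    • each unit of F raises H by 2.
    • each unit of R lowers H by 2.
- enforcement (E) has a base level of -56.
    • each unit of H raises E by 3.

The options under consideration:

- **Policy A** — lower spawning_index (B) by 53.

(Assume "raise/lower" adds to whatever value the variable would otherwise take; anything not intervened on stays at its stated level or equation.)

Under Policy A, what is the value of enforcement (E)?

-22544

Policy A (B − 53):
  B = 16 − 53 = -37
  S = 70
  F = 225 − 2·(-37) + 6·70 = 719
  R = 105 − 3·(-37) + 70 + 6·719 = 4600
  H = 266 + 2·719 − 2·4600 = -7496
  E = -56 + 3·(-7496) = -22544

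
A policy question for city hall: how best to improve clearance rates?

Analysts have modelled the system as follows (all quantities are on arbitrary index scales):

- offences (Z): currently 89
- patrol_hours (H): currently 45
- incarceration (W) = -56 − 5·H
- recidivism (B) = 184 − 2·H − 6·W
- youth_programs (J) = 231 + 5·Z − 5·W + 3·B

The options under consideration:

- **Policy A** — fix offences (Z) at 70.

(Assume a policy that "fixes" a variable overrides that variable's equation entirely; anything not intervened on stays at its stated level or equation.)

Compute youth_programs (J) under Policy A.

7326

Policy A (Z := 70):
  Z = 70
  H = 45
  W = -56 − 5·45 = -281
  B = 184 − 2·45 − 6·(-281) = 1780
  J = 231 + 5·70 − 5·(-281) + 3·1780 = 7326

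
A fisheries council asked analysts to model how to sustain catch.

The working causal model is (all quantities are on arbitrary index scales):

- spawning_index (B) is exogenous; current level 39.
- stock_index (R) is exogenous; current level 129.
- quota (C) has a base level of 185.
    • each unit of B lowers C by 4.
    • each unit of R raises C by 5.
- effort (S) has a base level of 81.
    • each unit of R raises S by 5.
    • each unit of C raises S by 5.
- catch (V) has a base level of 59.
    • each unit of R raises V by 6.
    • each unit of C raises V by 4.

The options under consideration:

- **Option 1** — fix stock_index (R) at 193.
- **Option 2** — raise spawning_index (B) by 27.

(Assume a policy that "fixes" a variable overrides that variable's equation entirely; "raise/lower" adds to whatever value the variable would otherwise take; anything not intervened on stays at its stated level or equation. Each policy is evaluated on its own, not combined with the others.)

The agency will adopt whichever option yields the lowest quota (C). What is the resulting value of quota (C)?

Option 1 (R := 193):
  B = 39
  R = 193
  C = 185 − 4·39 + 5·193 = 994
Option 2 (B + 27):
  B = 39 + 27 = 66
  R = 129
  C = 185 − 4·66 + 5·129 = 566
Comparing — Option 1: C=994, Option 2: C=566. Lowest is 566 (Option 2).

566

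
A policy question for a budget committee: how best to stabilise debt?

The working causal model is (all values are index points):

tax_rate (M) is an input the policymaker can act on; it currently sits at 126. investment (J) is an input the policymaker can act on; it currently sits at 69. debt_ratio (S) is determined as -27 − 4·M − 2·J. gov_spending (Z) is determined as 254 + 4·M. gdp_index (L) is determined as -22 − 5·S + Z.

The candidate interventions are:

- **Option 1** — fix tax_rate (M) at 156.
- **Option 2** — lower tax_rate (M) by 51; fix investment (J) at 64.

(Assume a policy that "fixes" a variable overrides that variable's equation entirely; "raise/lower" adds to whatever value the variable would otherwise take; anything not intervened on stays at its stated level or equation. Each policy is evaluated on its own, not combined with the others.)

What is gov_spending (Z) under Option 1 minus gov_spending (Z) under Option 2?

324

Option 1 (M := 156):
  M = 156
  Z = 254 + 4·156 = 878
Option 2 (M − 51, J := 64):
  M = 126 − 51 = 75
  Z = 254 + 4·75 = 554
Z: 878 − 554 = 324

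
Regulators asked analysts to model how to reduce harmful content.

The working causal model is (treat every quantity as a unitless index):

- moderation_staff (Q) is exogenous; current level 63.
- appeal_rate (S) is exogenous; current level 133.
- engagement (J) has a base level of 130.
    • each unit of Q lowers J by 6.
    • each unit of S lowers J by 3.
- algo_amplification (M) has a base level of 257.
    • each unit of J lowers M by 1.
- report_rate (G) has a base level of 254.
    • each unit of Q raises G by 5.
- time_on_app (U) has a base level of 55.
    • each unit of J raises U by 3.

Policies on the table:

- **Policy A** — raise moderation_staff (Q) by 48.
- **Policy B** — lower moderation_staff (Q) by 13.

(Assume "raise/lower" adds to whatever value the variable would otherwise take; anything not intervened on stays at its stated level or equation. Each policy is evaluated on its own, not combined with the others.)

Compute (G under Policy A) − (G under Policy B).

305

Policy A (Q + 48):
  Q = 63 + 48 = 111
  G = 254 + 5·111 = 809
Policy B (Q − 13):
  Q = 63 − 13 = 50
  G = 254 + 5·50 = 504
G: 809 − 504 = 305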